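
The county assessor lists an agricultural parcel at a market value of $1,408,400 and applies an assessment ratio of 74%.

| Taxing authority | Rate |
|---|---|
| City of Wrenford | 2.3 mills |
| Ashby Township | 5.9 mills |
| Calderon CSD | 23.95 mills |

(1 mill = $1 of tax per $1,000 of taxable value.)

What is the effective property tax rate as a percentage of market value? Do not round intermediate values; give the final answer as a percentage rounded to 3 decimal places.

Assessed value = $1,408,400 × 0.74 = $1,042,216
City of Wrenford: $1,042,216 × 0.0023 = $2,397.0968
Ashby Township: $1,042,216 × 0.0059 = $6,149.0744
Calderon CSD: $1,042,216 × 0.02395 = $24,961.0732
Total tax = $33,507.2444
Effective rate = $33,507.2444 ÷ $1,408,400 = 2.379% of market value

2.379%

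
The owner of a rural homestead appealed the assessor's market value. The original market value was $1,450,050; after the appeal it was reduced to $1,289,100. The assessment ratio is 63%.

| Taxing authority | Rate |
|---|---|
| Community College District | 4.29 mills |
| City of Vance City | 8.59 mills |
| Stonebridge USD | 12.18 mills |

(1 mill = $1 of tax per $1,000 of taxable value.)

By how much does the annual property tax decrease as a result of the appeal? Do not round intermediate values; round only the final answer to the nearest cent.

Old assessed value = $1,450,050 × 0.63 = $913,531.5
New assessed value = $1,289,100 × 0.63 = $812,133
Combined rate = 0.00429 + 0.00859 + 0.01218 = 0.02506
Old tax = $913,531.5 × 0.02506 = $22,893.09939
New tax = $812,133 × 0.02506 = $20,352.05298
Reduction = $22,893.09939 − $20,352.05298 = $2,541.04641

$2,541.05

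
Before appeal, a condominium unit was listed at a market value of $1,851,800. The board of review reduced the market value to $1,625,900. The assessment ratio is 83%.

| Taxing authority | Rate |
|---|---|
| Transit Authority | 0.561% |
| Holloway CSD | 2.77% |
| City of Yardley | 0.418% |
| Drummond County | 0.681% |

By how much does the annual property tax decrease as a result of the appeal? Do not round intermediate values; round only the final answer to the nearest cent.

Old assessed value = $1,851,800 × 0.83 = $1,536,994
New assessed value = $1,625,900 × 0.83 = $1,349,497
Combined rate = 0.00561 + 0.0277 + 0.00418 + 0.00681 = 0.0443
Old tax = $1,536,994 × 0.0443 = $68,088.8342
New tax = $1,349,497 × 0.0443 = $59,782.7171
Reduction = $68,088.8342 − $59,782.7171 = $8,306.1171

$8,306.12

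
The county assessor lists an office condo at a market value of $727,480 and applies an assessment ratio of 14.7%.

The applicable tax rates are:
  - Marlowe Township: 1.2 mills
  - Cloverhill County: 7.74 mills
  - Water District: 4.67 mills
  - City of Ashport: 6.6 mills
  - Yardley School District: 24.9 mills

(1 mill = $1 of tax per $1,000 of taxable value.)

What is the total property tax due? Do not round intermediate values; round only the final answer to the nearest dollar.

Assessed value = $727,480 × 0.147 = $106,939.56
Marlowe Township: $106,939.56 × 0.0012 = $128.327472
Cloverhill County: $106,939.56 × 0.00774 = $827.7121944
Water District: $106,939.56 × 0.00467 = $499.4077452
City of Ashport: $106,939.56 × 0.0066 = $705.801096
Yardley School District: $106,939.56 × 0.0249 = $2,662.795044
Total = $128.327472 + $827.7121944 + $499.4077452 + $705.801096 + $2,662.795044 = $4,824.0435516

$4,824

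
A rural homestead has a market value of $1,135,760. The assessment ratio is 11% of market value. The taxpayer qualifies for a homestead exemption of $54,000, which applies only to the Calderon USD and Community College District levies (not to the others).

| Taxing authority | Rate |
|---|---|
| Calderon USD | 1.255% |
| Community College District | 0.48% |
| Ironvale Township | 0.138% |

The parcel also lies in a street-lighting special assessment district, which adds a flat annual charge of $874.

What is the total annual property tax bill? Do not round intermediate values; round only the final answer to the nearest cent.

Assessed value = $1,135,760 × 0.11 = $124,933.6
Calderon USD: ($124,933.6 − $54,000) × 0.01255 = $70,933.6 × 0.01255 = $890.21668
Community College District: ($124,933.6 − $54,000) × 0.0048 = $70,933.6 × 0.0048 = $340.48128
Ironvale Township: $124,933.6 × 0.00138 = $172.408368
Levies subtotal = $1,403.106328
Total = $1,403.106328 + $874 = $2,277.106328

$2,277.11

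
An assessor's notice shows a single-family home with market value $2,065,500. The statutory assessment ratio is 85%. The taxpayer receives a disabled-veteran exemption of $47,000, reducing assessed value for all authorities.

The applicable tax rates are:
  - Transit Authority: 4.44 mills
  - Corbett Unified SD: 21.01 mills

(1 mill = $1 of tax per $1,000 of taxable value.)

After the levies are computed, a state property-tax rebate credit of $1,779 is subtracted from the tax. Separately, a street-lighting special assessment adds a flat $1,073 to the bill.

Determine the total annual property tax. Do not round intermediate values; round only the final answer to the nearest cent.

Assessed value = $2,065,500 × 0.85 = $1,755,675
Taxable value = $1,755,675 − $47,000 = $1,708,675
Transit Authority: $1,708,675 × 0.00444 = $7,586.517
Corbett Unified SD: $1,708,675 × 0.02101 = $35,899.26175
Levies subtotal = $43,485.77875
After credit = $43,485.77875 − $1,779 = $41,706.77875
Total = $41,706.77875 + $1,073 = $42,779.77875

$42,779.78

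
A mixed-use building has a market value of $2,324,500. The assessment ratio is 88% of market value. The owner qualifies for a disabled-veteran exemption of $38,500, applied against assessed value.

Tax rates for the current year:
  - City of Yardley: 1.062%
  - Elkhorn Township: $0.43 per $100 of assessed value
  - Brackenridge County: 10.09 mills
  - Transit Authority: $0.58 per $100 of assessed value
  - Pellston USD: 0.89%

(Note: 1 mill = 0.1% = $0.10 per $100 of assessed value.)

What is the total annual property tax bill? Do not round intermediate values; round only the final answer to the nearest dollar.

$79,700

Assessed value = $2,324,500 × 0.88 = $2,045,560
Taxable value = $2,045,560 − $38,500 = $2,007,060
City of Yardley: $2,007,060 × 0.01062 = $21,314.9772
Elkhorn Township: $2,007,060 × 0.0043 = $8,630.358
Brackenridge County: $2,007,060 × 0.01009 = $20,251.2354
Transit Authority: $2,007,060 × 0.0058 = $11,640.948
Pellston USD: $2,007,060 × 0.0089 = $17,862.834
Total = $79,700.3526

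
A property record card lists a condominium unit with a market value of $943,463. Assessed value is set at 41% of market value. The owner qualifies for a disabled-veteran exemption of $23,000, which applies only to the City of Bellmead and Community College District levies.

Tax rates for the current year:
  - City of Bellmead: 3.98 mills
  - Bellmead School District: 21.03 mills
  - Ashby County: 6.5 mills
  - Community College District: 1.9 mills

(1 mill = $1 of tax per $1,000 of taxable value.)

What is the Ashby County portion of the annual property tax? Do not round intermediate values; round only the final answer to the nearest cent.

$2,514.33

Assessed value = $943,463 × 0.41 = $386,819.83
Ashby County taxable value = $386,819.83 (exemption does not apply)
Ashby County levy = $386,819.83 × 0.0065 = $2,514.328895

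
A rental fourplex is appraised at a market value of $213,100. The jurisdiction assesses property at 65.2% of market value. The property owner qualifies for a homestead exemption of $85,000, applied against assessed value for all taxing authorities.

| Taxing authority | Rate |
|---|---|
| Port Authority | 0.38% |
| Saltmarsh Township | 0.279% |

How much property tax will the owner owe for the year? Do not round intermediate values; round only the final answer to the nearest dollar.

$355

Assessed value = $213,100 × 0.652 = $138,941.2
Taxable value = $138,941.2 − $85,000 = $53,941.2
Port Authority: $53,941.2 × 0.0038 = $204.97656
Saltmarsh Township: $53,941.2 × 0.00279 = $150.495948
Total = $204.97656 + $150.495948 = $355.472508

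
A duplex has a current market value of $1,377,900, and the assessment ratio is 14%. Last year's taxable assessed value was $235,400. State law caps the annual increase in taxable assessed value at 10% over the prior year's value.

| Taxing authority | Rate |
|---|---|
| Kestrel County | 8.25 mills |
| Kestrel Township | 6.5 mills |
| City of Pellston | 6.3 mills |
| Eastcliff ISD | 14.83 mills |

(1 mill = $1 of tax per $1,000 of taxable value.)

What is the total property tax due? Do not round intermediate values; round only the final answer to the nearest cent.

$6,921.47

Uncapped assessed value = $1,377,900 × 0.14 = $192,906
Cap limit = $235,400 × 1.1 = $258,940
Taxable assessed value = min($192,906, $258,940) = $192,906 (cap does not bind)
Kestrel County: $192,906 × 0.00825 = $1,591.4745
Kestrel Township: $192,906 × 0.0065 = $1,253.889
City of Pellston: $192,906 × 0.0063 = $1,215.3078
Eastcliff ISD: $192,906 × 0.01483 = $2,860.79598
Total = $6,921.46728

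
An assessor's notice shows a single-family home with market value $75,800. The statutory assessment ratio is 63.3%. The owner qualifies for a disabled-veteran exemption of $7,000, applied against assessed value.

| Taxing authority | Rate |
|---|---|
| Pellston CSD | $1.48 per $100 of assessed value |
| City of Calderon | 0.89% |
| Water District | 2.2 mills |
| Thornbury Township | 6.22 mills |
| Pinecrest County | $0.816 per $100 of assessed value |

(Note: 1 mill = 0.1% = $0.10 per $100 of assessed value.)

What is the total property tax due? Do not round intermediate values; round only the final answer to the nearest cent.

$1,650.73

Assessed value = $75,800 × 0.633 = $47,981.4
Taxable value = $47,981.4 − $7,000 = $40,981.4
Pellston CSD: $40,981.4 × 0.0148 = $606.52472
City of Calderon: $40,981.4 × 0.0089 = $364.73446
Water District: $40,981.4 × 0.0022 = $90.15908
Thornbury Township: $40,981.4 × 0.00622 = $254.904308
Pinecrest County: $40,981.4 × 0.00816 = $334.408224
Total = $1,650.730792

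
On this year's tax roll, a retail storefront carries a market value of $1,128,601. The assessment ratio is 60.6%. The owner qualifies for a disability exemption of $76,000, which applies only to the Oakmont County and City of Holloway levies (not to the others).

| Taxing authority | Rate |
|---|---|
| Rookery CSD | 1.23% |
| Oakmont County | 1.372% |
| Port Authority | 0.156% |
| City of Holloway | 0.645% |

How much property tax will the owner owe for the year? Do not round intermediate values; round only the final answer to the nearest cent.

Assessed value = $1,128,601 × 0.606 = $683,932.206
Rookery CSD: $683,932.206 × 0.0123 = $8,412.3661338
Oakmont County: ($683,932.206 − $76,000) × 0.01372 = $607,932.206 × 0.01372 = $8,340.82986632
Port Authority: $683,932.206 × 0.00156 = $1,066.93424136
City of Holloway: ($683,932.206 − $76,000) × 0.00645 = $607,932.206 × 0.00645 = $3,921.1627287
Total = $21,741.29297018

$21,741.29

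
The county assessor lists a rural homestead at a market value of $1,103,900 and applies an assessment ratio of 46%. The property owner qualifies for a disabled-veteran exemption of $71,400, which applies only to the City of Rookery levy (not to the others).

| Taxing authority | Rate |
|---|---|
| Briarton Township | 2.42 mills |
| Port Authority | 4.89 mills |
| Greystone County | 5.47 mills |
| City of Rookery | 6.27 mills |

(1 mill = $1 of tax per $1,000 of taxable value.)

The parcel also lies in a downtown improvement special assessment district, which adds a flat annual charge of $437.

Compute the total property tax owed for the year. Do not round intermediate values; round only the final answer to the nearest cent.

$9,662.80

Assessed value = $1,103,900 × 0.46 = $507,794
Briarton Township: $507,794 × 0.00242 = $1,228.86148
Port Authority: $507,794 × 0.00489 = $2,483.11266
Greystone County: $507,794 × 0.00547 = $2,777.63318
City of Rookery: ($507,794 − $71,400) × 0.00627 = $436,394 × 0.00627 = $2,736.19038
Levies subtotal = $9,225.7977
Total = $9,225.7977 + $437 = $9,662.7977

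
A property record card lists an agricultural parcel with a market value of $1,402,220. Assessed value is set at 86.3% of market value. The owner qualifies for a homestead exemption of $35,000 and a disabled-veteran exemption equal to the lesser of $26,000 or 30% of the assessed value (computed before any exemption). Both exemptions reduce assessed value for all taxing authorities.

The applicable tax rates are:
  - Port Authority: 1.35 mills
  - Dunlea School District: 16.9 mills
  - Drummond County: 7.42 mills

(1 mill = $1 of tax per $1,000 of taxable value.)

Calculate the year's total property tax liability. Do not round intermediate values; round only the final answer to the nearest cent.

$29,497.80

Assessed value = $1,402,220 × 0.863 = $1,210,115.86
Disabled-veteran exemption = min($26,000, 30% × $1,210,115.86) = min($26,000, $363,034.758) = $26,000 (dollar cap binds)
Taxable value = $1,210,115.86 − $35,000 − $26,000 = $1,149,115.86
Port Authority: $1,149,115.86 × 0.00135 = $1,551.306411
Dunlea School District: $1,149,115.86 × 0.0169 = $19,420.058034
Drummond County: $1,149,115.86 × 0.00742 = $8,526.4396812
Total = $29,497.8041262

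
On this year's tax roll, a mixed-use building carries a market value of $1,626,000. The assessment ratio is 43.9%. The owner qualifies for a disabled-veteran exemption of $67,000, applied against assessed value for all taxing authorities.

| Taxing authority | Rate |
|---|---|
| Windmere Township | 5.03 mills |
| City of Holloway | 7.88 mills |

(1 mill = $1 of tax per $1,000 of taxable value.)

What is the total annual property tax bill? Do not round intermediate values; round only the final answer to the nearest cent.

Assessed value = $1,626,000 × 0.439 = $713,814
Taxable value = $713,814 − $67,000 = $646,814
Windmere Township: $646,814 × 0.00503 = $3,253.47442
City of Holloway: $646,814 × 0.00788 = $5,096.89432
Total = $3,253.47442 + $5,096.89432 = $8,350.36874

$8,350.37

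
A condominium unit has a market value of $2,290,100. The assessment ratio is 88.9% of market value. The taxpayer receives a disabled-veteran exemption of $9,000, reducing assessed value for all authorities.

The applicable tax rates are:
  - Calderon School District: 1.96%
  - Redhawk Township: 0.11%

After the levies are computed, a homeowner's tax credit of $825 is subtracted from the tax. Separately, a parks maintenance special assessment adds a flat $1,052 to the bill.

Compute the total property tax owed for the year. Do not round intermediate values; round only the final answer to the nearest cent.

$42,183.81

Assessed value = $2,290,100 × 0.889 = $2,035,898.9
Taxable value = $2,035,898.9 − $9,000 = $2,026,898.9
Calderon School District: $2,026,898.9 × 0.0196 = $39,727.21844
Redhawk Township: $2,026,898.9 × 0.0011 = $2,229.58879
Levies subtotal = $41,956.80723
After credit = $41,956.80723 − $825 = $41,131.80723
Total = $41,131.80723 + $1,052 = $42,183.80723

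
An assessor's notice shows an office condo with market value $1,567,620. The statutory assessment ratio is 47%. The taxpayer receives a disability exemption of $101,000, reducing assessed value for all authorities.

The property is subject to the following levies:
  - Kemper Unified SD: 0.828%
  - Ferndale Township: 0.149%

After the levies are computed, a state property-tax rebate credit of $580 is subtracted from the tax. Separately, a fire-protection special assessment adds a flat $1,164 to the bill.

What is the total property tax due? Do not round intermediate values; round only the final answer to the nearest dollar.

Assessed value = $1,567,620 × 0.47 = $736,781.4
Taxable value = $736,781.4 − $101,000 = $635,781.4
Kemper Unified SD: $635,781.4 × 0.00828 = $5,264.269992
Ferndale Township: $635,781.4 × 0.00149 = $947.314286
Levies subtotal = $6,211.584278
After credit = $6,211.584278 − $580 = $5,631.584278
Total = $5,631.584278 + $1,164 = $6,795.584278

$6,796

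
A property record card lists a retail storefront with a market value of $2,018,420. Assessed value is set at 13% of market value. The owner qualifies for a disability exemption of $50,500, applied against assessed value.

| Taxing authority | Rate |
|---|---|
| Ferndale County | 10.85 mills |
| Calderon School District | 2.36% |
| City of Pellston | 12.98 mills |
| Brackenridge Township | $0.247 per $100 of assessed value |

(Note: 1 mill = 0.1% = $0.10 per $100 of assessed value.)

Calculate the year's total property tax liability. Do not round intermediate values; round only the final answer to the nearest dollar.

Assessed value = $2,018,420 × 0.13 = $262,394.6
Taxable value = $262,394.6 − $50,500 = $211,894.6
Ferndale County: $211,894.6 × 0.01085 = $2,299.05641
Calderon School District: $211,894.6 × 0.0236 = $5,000.71256
City of Pellston: $211,894.6 × 0.01298 = $2,750.391908
Brackenridge Township: $211,894.6 × 0.00247 = $523.379662
Total = $10,573.54054

$10,574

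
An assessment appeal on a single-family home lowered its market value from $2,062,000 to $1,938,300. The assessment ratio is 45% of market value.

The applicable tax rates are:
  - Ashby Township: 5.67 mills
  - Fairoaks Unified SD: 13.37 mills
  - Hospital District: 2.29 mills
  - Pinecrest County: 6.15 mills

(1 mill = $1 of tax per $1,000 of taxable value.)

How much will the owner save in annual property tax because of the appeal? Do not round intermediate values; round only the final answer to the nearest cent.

$1,529.67

Old assessed value = $2,062,000 × 0.45 = $927,900
New assessed value = $1,938,300 × 0.45 = $872,235
Combined rate = 0.00567 + 0.01337 + 0.00229 + 0.00615 = 0.02748
Old tax = $927,900 × 0.02748 = $25,498.692
New tax = $872,235 × 0.02748 = $23,969.0178
Reduction = $25,498.692 − $23,969.0178 = $1,529.6742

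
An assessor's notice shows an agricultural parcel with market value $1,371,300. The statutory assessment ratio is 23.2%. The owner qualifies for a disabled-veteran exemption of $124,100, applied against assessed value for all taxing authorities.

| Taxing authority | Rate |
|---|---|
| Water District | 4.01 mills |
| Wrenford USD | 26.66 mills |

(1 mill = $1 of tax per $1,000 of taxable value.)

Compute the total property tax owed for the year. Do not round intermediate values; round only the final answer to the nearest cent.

Assessed value = $1,371,300 × 0.232 = $318,141.6
Taxable value = $318,141.6 − $124,100 = $194,041.6
Water District: $194,041.6 × 0.00401 = $778.106816
Wrenford USD: $194,041.6 × 0.02666 = $5,173.149056
Total = $778.106816 + $5,173.149056 = $5,951.255872

$5,951.26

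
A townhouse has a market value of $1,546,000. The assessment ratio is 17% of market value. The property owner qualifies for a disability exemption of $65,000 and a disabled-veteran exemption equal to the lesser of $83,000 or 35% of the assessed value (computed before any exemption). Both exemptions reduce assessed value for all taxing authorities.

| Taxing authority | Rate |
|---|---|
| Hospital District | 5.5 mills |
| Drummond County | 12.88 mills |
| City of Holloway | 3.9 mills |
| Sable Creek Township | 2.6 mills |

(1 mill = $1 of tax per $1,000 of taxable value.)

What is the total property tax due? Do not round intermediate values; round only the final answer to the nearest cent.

Assessed value = $1,546,000 × 0.17 = $262,820
Disabled-veteran exemption = min($83,000, 35% × $262,820) = min($83,000, $91,987) = $83,000 (dollar cap binds)
Taxable value = $262,820 − $65,000 − $83,000 = $114,820
Hospital District: $114,820 × 0.0055 = $631.51
Drummond County: $114,820 × 0.01288 = $1,478.8816
City of Holloway: $114,820 × 0.0039 = $447.798
Sable Creek Township: $114,820 × 0.0026 = $298.532
Total = $2,856.7216

$2,856.72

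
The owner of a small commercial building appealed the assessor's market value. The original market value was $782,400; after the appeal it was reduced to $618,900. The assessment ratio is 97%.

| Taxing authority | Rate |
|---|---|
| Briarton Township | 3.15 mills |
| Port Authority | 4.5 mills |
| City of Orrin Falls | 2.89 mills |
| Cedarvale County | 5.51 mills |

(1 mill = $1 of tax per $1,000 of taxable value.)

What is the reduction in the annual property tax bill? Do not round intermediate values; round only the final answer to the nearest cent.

Old assessed value = $782,400 × 0.97 = $758,928
New assessed value = $618,900 × 0.97 = $600,333
Combined rate = 0.00315 + 0.0045 + 0.00289 + 0.00551 = 0.01605
Old tax = $758,928 × 0.01605 = $12,180.7944
New tax = $600,333 × 0.01605 = $9,635.34465
Reduction = $12,180.7944 − $9,635.34465 = $2,545.44975

$2,545.45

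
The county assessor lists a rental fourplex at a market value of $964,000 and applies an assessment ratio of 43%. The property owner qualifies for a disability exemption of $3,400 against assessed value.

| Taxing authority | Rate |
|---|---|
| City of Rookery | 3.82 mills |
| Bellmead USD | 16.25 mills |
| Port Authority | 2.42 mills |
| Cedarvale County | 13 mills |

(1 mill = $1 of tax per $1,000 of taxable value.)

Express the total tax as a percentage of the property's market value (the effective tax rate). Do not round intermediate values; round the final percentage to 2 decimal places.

Assessed value = $964,000 × 0.43 = $414,520
Taxable value = $414,520 − $3,400 = $411,120
City of Rookery: $411,120 × 0.00382 = $1,570.4784
Bellmead USD: $411,120 × 0.01625 = $6,680.7
Port Authority: $411,120 × 0.00242 = $994.9104
Cedarvale County: $411,120 × 0.013 = $5,344.56
Total tax = $14,590.6488
Effective rate = $14,590.6488 ÷ $964,000 = 1.51% of market value

1.51%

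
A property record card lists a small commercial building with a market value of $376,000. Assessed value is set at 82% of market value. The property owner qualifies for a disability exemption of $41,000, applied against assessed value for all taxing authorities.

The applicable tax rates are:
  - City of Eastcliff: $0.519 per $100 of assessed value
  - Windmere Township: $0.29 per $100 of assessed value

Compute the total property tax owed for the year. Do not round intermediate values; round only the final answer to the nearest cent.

$2,162.62

Assessed value = $376,000 × 0.82 = $308,320
Taxable value = $308,320 − $41,000 = $267,320
City of Eastcliff: $267,320 × 0.00519 = $1,387.3908
Windmere Township: $267,320 × 0.0029 = $775.228
Total = $1,387.3908 + $775.228 = $2,162.6188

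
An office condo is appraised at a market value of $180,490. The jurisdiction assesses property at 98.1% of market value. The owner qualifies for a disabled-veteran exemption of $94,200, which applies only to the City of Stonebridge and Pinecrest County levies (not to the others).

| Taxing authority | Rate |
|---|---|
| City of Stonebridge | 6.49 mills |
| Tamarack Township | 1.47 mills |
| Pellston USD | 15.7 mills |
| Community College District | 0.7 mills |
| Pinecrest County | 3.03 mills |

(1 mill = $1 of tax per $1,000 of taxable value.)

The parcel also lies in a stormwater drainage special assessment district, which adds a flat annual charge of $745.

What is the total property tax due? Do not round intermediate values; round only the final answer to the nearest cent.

$4,697.91

Assessed value = $180,490 × 0.981 = $177,060.69
City of Stonebridge: ($177,060.69 − $94,200) × 0.00649 = $82,860.69 × 0.00649 = $537.7658781
Tamarack Township: $177,060.69 × 0.00147 = $260.2792143
Pellston USD: $177,060.69 × 0.0157 = $2,779.852833
Community College District: $177,060.69 × 0.0007 = $123.942483
Pinecrest County: ($177,060.69 − $94,200) × 0.00303 = $82,860.69 × 0.00303 = $251.0678907
Levies subtotal = $3,952.9082991
Total = $3,952.9082991 + $745 = $4,697.9082991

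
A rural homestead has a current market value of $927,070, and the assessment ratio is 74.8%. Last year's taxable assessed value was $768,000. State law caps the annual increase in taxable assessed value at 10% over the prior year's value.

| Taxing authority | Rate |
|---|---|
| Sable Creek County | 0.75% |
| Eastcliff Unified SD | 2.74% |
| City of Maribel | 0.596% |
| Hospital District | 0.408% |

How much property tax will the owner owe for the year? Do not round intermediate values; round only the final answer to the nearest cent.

Uncapped assessed value = $927,070 × 0.748 = $693,448.36
Cap limit = $768,000 × 1.1 = $844,800
Taxable assessed value = min($693,448.36, $844,800) = $693,448.36 (cap does not bind)
Sable Creek County: $693,448.36 × 0.0075 = $5,200.8627
Eastcliff Unified SD: $693,448.36 × 0.0274 = $19,000.485064
City of Maribel: $693,448.36 × 0.00596 = $4,132.9522256
Hospital District: $693,448.36 × 0.00408 = $2,829.2693088
Total = $31,163.5692984

$31,163.57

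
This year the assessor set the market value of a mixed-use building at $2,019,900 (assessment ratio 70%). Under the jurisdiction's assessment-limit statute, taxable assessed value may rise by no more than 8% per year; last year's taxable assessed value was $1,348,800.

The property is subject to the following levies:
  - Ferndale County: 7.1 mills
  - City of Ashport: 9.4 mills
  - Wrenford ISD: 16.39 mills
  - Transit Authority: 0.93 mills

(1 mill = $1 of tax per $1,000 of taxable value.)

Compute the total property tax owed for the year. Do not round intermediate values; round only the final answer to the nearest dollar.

$47,819

Uncapped assessed value = $2,019,900 × 0.7 = $1,413,930
Cap limit = $1,348,800 × 1.08 = $1,456,704
Taxable assessed value = min($1,413,930, $1,456,704) = $1,413,930 (cap does not bind)
Ferndale County: $1,413,930 × 0.0071 = $10,038.903
City of Ashport: $1,413,930 × 0.0094 = $13,290.942
Wrenford ISD: $1,413,930 × 0.01639 = $23,174.3127
Transit Authority: $1,413,930 × 0.00093 = $1,314.9549
Total = $47,819.1126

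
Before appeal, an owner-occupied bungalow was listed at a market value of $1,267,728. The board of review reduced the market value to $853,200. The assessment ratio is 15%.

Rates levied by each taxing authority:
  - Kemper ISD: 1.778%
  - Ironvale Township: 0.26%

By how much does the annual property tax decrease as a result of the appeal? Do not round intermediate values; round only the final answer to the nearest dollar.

Old assessed value = $1,267,728 × 0.15 = $190,159.2
New assessed value = $853,200 × 0.15 = $127,980
Combined rate = 0.01778 + 0.0026 = 0.02038
Old tax = $190,159.2 × 0.02038 = $3,875.444496
New tax = $127,980 × 0.02038 = $2,608.2324
Reduction = $3,875.444496 − $2,608.2324 = $1,267.212096

$1,267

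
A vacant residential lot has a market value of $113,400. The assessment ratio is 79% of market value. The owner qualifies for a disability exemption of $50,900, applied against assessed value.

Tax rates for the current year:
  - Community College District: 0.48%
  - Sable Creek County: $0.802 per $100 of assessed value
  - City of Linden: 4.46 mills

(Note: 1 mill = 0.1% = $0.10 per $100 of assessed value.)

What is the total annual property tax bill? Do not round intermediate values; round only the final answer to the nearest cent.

$668.49

Assessed value = $113,400 × 0.79 = $89,586
Taxable value = $89,586 − $50,900 = $38,686
Community College District: $38,686 × 0.0048 = $185.6928
Sable Creek County: $38,686 × 0.00802 = $310.26172
City of Linden: $38,686 × 0.00446 = $172.53956
Total = $668.49408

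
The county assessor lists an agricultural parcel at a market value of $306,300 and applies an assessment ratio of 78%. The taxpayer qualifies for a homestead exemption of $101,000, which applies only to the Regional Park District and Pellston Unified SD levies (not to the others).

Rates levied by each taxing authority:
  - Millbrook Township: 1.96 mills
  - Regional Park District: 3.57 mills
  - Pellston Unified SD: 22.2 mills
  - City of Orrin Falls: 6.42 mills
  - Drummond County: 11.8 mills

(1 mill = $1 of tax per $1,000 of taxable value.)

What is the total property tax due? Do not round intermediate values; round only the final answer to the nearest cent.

Assessed value = $306,300 × 0.78 = $238,914
Millbrook Township: $238,914 × 0.00196 = $468.27144
Regional Park District: ($238,914 − $101,000) × 0.00357 = $137,914 × 0.00357 = $492.35298
Pellston Unified SD: ($238,914 − $101,000) × 0.0222 = $137,914 × 0.0222 = $3,061.6908
City of Orrin Falls: $238,914 × 0.00642 = $1,533.82788
Drummond County: $238,914 × 0.0118 = $2,819.1852
Total = $8,375.3283

$8,375.33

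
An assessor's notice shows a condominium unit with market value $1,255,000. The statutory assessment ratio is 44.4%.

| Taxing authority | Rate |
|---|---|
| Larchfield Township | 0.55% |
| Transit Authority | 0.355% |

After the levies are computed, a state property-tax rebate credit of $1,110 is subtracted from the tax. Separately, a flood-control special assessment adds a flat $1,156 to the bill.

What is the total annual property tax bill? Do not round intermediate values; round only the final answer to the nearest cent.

$5,088.84

Assessed value = $1,255,000 × 0.444 = $557,220
Larchfield Township: $557,220 × 0.0055 = $3,064.71
Transit Authority: $557,220 × 0.00355 = $1,978.131
Levies subtotal = $5,042.841
After credit = $5,042.841 − $1,110 = $3,932.841
Total = $3,932.841 + $1,156 = $5,088.841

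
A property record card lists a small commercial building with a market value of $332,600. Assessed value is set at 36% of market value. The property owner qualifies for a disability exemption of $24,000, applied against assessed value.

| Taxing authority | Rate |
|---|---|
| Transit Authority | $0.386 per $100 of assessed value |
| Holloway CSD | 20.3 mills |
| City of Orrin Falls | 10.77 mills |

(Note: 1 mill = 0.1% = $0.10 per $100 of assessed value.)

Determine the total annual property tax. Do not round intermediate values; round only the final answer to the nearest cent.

Assessed value = $332,600 × 0.36 = $119,736
Taxable value = $119,736 − $24,000 = $95,736
Transit Authority: $95,736 × 0.00386 = $369.54096
Holloway CSD: $95,736 × 0.0203 = $1,943.4408
City of Orrin Falls: $95,736 × 0.01077 = $1,031.07672
Total = $3,344.05848

$3,344.06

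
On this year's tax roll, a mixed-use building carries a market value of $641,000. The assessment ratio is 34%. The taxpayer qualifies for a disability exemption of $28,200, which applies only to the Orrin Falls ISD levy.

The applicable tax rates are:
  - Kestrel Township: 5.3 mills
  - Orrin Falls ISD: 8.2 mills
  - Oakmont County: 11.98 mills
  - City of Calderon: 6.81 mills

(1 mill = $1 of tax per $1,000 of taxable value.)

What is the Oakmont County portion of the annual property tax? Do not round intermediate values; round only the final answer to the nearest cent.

$2,610.92

Assessed value = $641,000 × 0.34 = $217,940
Oakmont County taxable value = $217,940 (exemption does not apply)
Oakmont County levy = $217,940 × 0.01198 = $2,610.9212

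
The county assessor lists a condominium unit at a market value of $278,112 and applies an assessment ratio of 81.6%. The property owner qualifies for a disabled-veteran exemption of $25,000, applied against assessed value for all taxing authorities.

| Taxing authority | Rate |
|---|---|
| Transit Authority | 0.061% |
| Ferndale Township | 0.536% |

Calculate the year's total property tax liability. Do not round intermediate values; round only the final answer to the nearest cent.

$1,205.58

Assessed value = $278,112 × 0.816 = $226,939.392
Taxable value = $226,939.392 − $25,000 = $201,939.392
Transit Authority: $201,939.392 × 0.00061 = $123.18302912
Ferndale Township: $201,939.392 × 0.00536 = $1,082.39514112
Total = $123.18302912 + $1,082.39514112 = $1,205.57817024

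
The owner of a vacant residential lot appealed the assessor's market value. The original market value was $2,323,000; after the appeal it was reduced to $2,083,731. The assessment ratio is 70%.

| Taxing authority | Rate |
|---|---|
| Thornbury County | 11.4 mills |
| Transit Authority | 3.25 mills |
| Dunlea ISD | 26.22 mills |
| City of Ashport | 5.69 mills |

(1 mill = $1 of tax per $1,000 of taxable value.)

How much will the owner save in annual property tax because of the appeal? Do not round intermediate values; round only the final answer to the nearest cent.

$7,798.26

Old assessed value = $2,323,000 × 0.7 = $1,626,100
New assessed value = $2,083,731 × 0.7 = $1,458,611.7
Combined rate = 0.0114 + 0.00325 + 0.02622 + 0.00569 = 0.04656
Old tax = $1,626,100 × 0.04656 = $75,711.216
New tax = $1,458,611.7 × 0.04656 = $67,912.960752
Reduction = $75,711.216 − $67,912.960752 = $7,798.255248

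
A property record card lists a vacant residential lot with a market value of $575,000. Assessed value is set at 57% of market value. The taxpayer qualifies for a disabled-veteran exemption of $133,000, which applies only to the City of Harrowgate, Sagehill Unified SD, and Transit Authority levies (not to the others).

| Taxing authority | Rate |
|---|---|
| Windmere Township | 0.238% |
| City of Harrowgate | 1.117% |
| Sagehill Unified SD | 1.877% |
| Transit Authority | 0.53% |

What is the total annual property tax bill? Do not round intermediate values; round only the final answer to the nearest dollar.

Assessed value = $575,000 × 0.57 = $327,750
Windmere Township: $327,750 × 0.00238 = $780.045
City of Harrowgate: ($327,750 − $133,000) × 0.01117 = $194,750 × 0.01117 = $2,175.3575
Sagehill Unified SD: ($327,750 − $133,000) × 0.01877 = $194,750 × 0.01877 = $3,655.4575
Transit Authority: ($327,750 − $133,000) × 0.0053 = $194,750 × 0.0053 = $1,032.175
Total = $7,643.035

$7,643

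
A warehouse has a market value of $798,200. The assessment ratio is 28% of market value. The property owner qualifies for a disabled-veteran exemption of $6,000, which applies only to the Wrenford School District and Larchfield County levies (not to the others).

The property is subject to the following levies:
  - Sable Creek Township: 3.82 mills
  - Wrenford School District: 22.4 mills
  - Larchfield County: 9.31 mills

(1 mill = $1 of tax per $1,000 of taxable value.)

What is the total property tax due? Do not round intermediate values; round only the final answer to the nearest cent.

$7,750.55

Assessed value = $798,200 × 0.28 = $223,496
Sable Creek Township: $223,496 × 0.00382 = $853.75472
Wrenford School District: ($223,496 − $6,000) × 0.0224 = $217,496 × 0.0224 = $4,871.9104
Larchfield County: ($223,496 − $6,000) × 0.00931 = $217,496 × 0.00931 = $2,024.88776
Total = $7,750.55288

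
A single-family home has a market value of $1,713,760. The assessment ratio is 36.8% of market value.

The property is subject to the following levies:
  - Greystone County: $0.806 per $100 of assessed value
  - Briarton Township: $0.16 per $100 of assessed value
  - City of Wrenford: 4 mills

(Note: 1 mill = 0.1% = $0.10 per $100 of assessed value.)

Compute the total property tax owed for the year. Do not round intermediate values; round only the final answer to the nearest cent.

$8,614.87

Assessed value = $1,713,760 × 0.368 = $630,663.68
Greystone County: $630,663.68 × 0.00806 = $5,083.1492608
Briarton Township: $630,663.68 × 0.0016 = $1,009.061888
City of Wrenford: $630,663.68 × 0.004 = $2,522.65472
Total = $8,614.8658688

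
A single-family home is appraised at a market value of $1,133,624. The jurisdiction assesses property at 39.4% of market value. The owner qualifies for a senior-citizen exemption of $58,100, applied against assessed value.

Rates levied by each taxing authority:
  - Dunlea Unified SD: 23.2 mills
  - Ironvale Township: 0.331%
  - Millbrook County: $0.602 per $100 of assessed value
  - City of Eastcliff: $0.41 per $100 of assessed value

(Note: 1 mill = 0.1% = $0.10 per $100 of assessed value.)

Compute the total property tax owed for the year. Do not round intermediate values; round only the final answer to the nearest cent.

$14,232.51

Assessed value = $1,133,624 × 0.394 = $446,647.856
Taxable value = $446,647.856 − $58,100 = $388,547.856
Dunlea Unified SD: $388,547.856 × 0.0232 = $9,014.3102592
Ironvale Township: $388,547.856 × 0.00331 = $1,286.09340336
Millbrook County: $388,547.856 × 0.00602 = $2,339.05809312
City of Eastcliff: $388,547.856 × 0.0041 = $1,593.0462096
Total = $14,232.50796528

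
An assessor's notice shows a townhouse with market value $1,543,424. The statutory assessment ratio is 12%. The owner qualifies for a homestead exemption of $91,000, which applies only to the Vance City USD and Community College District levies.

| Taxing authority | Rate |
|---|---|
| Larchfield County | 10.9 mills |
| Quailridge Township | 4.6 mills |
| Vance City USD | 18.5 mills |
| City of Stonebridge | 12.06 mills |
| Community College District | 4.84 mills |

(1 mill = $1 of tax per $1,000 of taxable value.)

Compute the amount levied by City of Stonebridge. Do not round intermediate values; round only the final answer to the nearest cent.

$2,233.64

Assessed value = $1,543,424 × 0.12 = $185,210.88
City of Stonebridge taxable value = $185,210.88 (exemption does not apply)
City of Stonebridge levy = $185,210.88 × 0.01206 = $2,233.6432128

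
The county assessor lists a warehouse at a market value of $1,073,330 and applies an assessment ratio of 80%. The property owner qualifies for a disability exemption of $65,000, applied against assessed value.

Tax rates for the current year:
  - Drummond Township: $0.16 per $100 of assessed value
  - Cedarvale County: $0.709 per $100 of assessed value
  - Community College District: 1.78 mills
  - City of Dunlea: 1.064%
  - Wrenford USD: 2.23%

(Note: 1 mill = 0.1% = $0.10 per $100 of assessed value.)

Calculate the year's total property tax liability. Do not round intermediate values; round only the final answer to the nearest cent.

Assessed value = $1,073,330 × 0.8 = $858,664
Taxable value = $858,664 − $65,000 = $793,664
Drummond Township: $793,664 × 0.0016 = $1,269.8624
Cedarvale County: $793,664 × 0.00709 = $5,627.07776
Community College District: $793,664 × 0.00178 = $1,412.72192
City of Dunlea: $793,664 × 0.01064 = $8,444.58496
Wrenford USD: $793,664 × 0.0223 = $17,698.7072
Total = $34,452.95424

$34,452.95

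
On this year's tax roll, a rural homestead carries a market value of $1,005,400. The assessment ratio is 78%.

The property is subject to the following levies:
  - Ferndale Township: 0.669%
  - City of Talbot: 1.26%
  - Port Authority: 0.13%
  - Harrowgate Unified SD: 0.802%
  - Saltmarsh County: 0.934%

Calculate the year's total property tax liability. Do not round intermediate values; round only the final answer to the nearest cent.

Assessed value = $1,005,400 × 0.78 = $784,212
Ferndale Township: $784,212 × 0.00669 = $5,246.37828
City of Talbot: $784,212 × 0.0126 = $9,881.0712
Port Authority: $784,212 × 0.0013 = $1,019.4756
Harrowgate Unified SD: $784,212 × 0.00802 = $6,289.38024
Saltmarsh County: $784,212 × 0.00934 = $7,324.54008
Total = $5,246.37828 + $9,881.0712 + $1,019.4756 + $6,289.38024 + $7,324.54008 = $29,760.8454

$29,760.85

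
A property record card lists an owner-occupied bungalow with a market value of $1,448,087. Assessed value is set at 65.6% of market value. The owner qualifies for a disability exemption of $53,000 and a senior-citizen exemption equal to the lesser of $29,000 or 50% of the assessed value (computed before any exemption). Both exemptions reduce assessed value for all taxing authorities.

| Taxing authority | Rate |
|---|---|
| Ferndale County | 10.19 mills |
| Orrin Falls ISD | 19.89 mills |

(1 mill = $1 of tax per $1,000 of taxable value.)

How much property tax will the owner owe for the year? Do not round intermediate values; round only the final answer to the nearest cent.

$26,107.79

Assessed value = $1,448,087 × 0.656 = $949,945.072
Senior-citizen exemption = min($29,000, 50% × $949,945.072) = min($29,000, $474,972.536) = $29,000 (dollar cap binds)
Taxable value = $949,945.072 − $53,000 − $29,000 = $867,945.072
Ferndale County: $867,945.072 × 0.01019 = $8,844.36028368
Orrin Falls ISD: $867,945.072 × 0.01989 = $17,263.42748208
Total = $26,107.78776576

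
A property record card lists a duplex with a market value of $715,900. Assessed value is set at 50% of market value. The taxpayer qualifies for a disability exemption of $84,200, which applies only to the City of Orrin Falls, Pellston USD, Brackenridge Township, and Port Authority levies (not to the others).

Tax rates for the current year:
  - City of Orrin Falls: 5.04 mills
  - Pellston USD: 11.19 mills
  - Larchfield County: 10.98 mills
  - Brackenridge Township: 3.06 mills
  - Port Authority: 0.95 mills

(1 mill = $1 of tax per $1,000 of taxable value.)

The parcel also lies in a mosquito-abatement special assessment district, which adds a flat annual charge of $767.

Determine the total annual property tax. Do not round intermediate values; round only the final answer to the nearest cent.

$10,237.99

Assessed value = $715,900 × 0.5 = $357,950
City of Orrin Falls: ($357,950 − $84,200) × 0.00504 = $273,750 × 0.00504 = $1,379.7
Pellston USD: ($357,950 − $84,200) × 0.01119 = $273,750 × 0.01119 = $3,063.2625
Larchfield County: $357,950 × 0.01098 = $3,930.291
Brackenridge Township: ($357,950 − $84,200) × 0.00306 = $273,750 × 0.00306 = $837.675
Port Authority: ($357,950 − $84,200) × 0.00095 = $273,750 × 0.00095 = $260.0625
Levies subtotal = $9,470.991
Total = $9,470.991 + $767 = $10,237.991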